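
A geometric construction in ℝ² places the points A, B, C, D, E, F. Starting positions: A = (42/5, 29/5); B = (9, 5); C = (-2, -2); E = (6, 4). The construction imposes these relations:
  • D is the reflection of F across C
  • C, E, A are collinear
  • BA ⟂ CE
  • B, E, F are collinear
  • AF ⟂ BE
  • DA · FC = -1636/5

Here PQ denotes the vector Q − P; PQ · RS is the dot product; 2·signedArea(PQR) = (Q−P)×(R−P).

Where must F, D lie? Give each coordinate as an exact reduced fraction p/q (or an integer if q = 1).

D = (-127/10, -89/10)
F = (87/10, 49/10)

1. F_x = 87/10  [B, E, F are collinear ∩ AF ⟂ BE]
2. F_y = 49/10  [B, E, F are collinear ∩ AF ⟂ BE]
   → F = (87/10, 49/10)
3. D_x = -127/10  [D is the reflection of F across C]
4. D_y = -89/10  [D is the reflection of F across C]
   → D = (-127/10, -89/10)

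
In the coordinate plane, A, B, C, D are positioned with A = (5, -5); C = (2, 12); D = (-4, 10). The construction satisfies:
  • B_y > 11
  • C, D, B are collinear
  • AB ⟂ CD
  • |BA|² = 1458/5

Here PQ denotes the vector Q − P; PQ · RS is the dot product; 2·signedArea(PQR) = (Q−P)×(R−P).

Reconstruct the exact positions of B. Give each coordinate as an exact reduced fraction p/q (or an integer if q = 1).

1. B_x = -2/5  [C, D, B are collinear ∩ AB ⟂ CD]
2. B_y = 56/5  [C, D, B are collinear ∩ AB ⟂ CD]
   → B = (-2/5, 56/5)

B = (-2/5, 56/5)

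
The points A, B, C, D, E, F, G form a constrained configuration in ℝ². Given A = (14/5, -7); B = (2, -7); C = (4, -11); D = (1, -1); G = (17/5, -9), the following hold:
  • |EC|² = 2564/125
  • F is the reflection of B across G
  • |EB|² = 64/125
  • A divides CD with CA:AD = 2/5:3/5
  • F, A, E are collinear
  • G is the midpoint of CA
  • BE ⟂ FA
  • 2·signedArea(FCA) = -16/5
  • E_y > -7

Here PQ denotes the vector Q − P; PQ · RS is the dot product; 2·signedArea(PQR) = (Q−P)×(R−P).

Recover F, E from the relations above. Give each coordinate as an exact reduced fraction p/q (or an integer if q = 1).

E = (66/25, -167/25)
F = (24/5, -11)

1. F_x = 24/5  [F is the reflection of B across G]
2. F_y = -11  [F is the reflection of B across G]
   → F = (24/5, -11)
3. E_x = 66/25  [F, A, E are collinear ∩ BE ⟂ FA]
4. E_y = -167/25  [F, A, E are collinear ∩ BE ⟂ FA]
   → E = (66/25, -167/25)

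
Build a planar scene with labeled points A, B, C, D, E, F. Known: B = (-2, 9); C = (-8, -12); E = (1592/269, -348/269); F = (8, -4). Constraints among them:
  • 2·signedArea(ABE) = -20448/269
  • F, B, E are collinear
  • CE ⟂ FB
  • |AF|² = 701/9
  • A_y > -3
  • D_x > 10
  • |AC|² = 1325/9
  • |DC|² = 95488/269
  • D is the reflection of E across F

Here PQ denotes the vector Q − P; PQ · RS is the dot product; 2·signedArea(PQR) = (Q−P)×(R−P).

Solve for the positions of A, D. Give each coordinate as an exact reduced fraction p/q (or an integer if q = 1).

1. A_x = -2/3  [line 2769/269·x + 2130/269·y + 6816/269 = 0 ∩ |AC|² = 1325/9]
2. A_y = -7/3  [line 2769/269·x + 2130/269·y + 6816/269 = 0 ∩ |AC|² = 1325/9]
   → A = (-2/3, -7/3)
3. D_x = 2712/269  [D is the reflection of E across F]
4. D_y = -1804/269  [D is the reflection of E across F]
   → D = (2712/269, -1804/269)

A = (-2/3, -7/3)
D = (2712/269, -1804/269)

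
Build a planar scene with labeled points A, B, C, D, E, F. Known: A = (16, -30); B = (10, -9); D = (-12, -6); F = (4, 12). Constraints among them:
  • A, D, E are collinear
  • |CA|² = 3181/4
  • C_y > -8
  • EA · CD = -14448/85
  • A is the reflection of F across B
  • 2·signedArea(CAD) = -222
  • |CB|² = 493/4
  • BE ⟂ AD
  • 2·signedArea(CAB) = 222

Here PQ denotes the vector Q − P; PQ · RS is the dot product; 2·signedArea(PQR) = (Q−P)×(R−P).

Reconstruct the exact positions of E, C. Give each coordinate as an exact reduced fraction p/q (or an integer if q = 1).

1. E_x = 184/85  [A, D, E are collinear ∩ BE ⟂ AD]
2. E_y = -1542/85  [A, D, E are collinear ∩ BE ⟂ AD]
   → E = (184/85, -1542/85)
3. C_x = -1  [2·signedArea(CAD) = -222 ∩ EA · CD = -14448/85]
4. C_y = -15/2  [2·signedArea(CAD) = -222 ∩ EA · CD = -14448/85]
   → C = (-1, -15/2)

C = (-1, -15/2)
E = (184/85, -1542/85)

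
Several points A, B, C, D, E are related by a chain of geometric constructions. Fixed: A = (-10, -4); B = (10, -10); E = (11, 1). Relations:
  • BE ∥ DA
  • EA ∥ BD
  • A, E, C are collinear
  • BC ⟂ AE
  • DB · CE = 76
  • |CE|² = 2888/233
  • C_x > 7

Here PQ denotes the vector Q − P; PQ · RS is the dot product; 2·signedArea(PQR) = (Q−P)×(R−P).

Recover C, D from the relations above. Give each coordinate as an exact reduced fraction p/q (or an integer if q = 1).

C = (1765/233, 43/233)
D = (-11, -15)

1. C_x = 1765/233  [A, E, C are collinear ∩ BC ⟂ AE]
2. C_y = 43/233  [A, E, C are collinear ∩ BC ⟂ AE]
   → C = (1765/233, 43/233)
3. D_x = -11  [BE ∥ DA ∩ EA ∥ BD]
4. D_y = -15  [BE ∥ DA ∩ EA ∥ BD]
   → D = (-11, -15)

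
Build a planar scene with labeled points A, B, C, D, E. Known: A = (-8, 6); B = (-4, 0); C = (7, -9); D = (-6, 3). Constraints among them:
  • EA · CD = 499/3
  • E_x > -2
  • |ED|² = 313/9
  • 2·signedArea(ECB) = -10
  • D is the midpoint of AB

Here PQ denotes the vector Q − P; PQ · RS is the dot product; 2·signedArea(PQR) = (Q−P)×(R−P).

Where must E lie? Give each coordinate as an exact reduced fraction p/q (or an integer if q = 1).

E = (-5/3, -1)

1. E_x = -5/3  [EA · CD = 499/3 ∩ 2·signedArea(ECB) = -10]
2. E_y = -1  [EA · CD = 499/3 ∩ 2·signedArea(ECB) = -10]
   → E = (-5/3, -1)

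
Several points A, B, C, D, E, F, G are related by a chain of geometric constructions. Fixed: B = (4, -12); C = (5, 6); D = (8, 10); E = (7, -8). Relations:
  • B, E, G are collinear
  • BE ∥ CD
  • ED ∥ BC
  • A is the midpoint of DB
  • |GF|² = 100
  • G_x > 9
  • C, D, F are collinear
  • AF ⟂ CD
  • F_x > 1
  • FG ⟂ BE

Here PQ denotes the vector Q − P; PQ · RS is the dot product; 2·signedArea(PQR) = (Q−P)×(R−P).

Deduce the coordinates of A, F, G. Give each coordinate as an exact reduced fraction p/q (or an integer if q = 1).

A = (6, -1)
F = (2, 2)
G = (10, -4)

1. A_x = 6  [A is the midpoint of DB]
2. A_y = -1  [A is the midpoint of DB]
   → A = (6, -1)
3. F_x = 2  [C, D, F are collinear ∩ AF ⟂ CD]
4. F_y = 2  [C, D, F are collinear ∩ AF ⟂ CD]
   → F = (2, 2)
5. G_x = 10  [B, E, G are collinear ∩ FG ⟂ BE]
6. G_y = -4  [B, E, G are collinear ∩ FG ⟂ BE]
   → G = (10, -4)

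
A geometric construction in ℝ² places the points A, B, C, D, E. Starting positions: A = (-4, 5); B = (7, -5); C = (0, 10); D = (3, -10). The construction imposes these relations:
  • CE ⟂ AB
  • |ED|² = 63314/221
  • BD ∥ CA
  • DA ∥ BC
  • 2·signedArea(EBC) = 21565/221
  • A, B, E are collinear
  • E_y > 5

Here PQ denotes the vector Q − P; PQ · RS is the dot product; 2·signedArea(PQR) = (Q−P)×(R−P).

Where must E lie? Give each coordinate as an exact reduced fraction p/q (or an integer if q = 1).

E = (-950/221, 1165/221)

1. E_x = -950/221  [A, B, E are collinear ∩ CE ⟂ AB]
2. E_y = 1165/221  [A, B, E are collinear ∩ CE ⟂ AB]
   → E = (-950/221, 1165/221)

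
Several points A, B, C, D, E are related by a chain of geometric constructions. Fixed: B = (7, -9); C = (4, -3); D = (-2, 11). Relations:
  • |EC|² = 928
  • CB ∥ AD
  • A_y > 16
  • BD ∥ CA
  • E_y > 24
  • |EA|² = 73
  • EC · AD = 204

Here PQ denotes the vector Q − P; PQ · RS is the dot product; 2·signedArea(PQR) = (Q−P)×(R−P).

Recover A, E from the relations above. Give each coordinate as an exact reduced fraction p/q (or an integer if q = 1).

1. A_x = -5  [CB ∥ AD ∩ BD ∥ CA]
2. A_y = 17  [CB ∥ AD ∩ BD ∥ CA]
   → A = (-5, 17)
3. E_x = -8  [line -3·x + 6·y + -174 = 0 ∩ |EC|² = 928]
4. E_y = 25  [line -3·x + 6·y + -174 = 0 ∩ |EC|² = 928]
   → E = (-8, 25)

A = (-5, 17)
E = (-8, 25)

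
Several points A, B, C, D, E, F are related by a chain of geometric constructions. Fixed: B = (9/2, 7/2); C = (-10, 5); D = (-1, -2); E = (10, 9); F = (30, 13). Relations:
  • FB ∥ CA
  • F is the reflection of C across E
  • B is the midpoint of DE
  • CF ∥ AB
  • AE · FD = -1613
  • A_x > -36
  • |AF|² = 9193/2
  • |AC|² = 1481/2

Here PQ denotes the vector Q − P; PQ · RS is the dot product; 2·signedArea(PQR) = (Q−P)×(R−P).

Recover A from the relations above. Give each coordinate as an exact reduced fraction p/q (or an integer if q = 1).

A = (-71/2, -9/2)

1. A_x = -71/2  [CF ∥ AB ∩ FB ∥ CA]
2. A_y = -9/2  [CF ∥ AB ∩ FB ∥ CA]
   → A = (-71/2, -9/2)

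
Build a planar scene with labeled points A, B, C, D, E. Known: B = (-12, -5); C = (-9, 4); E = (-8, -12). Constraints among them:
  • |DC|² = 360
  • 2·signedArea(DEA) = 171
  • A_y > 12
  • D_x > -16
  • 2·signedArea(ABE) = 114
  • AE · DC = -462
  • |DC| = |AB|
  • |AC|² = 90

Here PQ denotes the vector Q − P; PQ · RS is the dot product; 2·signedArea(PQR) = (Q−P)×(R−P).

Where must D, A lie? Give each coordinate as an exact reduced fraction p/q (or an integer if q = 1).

A = (-6, 13)
D = (-15, -14)

1. A_x = -6  [line 7·x + 4·y + -10 = 0 ∩ |AC|² = 90]
2. A_y = 13  [line 7·x + 4·y + -10 = 0 ∩ |AC|² = 90]
   → A = (-6, 13)
3. D_x = -15  [2·signedArea(DEA) = 171 ∩ AE · DC = -462]
4. D_y = -14  [2·signedArea(DEA) = 171 ∩ AE · DC = -462]
   → D = (-15, -14)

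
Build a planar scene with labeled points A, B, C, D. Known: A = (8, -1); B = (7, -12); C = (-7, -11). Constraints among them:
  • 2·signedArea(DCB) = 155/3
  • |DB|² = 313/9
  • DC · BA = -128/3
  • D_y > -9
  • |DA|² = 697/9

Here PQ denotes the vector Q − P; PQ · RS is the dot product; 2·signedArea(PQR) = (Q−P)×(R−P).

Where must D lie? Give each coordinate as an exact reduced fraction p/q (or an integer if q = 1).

1. D_x = 8/3  [2·signedArea(DCB) = 155/3 ∩ DC · BA = -128/3]
2. D_y = -8  [2·signedArea(DCB) = 155/3 ∩ DC · BA = -128/3]
   → D = (8/3, -8)

D = (8/3, -8)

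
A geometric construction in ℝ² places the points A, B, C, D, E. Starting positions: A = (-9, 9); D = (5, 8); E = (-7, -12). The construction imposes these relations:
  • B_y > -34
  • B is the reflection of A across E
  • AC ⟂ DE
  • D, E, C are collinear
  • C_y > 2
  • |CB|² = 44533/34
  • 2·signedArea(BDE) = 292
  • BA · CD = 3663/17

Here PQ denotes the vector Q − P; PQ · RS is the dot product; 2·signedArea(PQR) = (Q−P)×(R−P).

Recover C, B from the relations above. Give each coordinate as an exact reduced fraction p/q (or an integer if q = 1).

B = (-5, -33)
C = (59/34, 87/34)

1. C_x = 59/34  [D, E, C are collinear ∩ AC ⟂ DE]
2. C_y = 87/34  [D, E, C are collinear ∩ AC ⟂ DE]
   → C = (59/34, 87/34)
3. B_x = -5  [B is the reflection of A across E]
4. B_y = -33  [B is the reflection of A across E]
   → B = (-5, -33)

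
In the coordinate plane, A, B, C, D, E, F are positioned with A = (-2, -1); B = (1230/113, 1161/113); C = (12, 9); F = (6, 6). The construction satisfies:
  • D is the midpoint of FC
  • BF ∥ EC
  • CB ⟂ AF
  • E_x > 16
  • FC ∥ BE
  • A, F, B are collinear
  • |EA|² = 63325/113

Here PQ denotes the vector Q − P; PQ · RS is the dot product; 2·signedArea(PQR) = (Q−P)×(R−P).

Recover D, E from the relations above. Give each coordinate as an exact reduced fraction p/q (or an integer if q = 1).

D = (9, 15/2)
E = (1908/113, 1500/113)

1. D_x = 9  [D is the midpoint of FC]
2. D_y = 15/2  [D is the midpoint of FC]
   → D = (9, 15/2)
3. E_x = 1908/113  [BF ∥ EC ∩ FC ∥ BE]
4. E_y = 1500/113  [BF ∥ EC ∩ FC ∥ BE]
   → E = (1908/113, 1500/113)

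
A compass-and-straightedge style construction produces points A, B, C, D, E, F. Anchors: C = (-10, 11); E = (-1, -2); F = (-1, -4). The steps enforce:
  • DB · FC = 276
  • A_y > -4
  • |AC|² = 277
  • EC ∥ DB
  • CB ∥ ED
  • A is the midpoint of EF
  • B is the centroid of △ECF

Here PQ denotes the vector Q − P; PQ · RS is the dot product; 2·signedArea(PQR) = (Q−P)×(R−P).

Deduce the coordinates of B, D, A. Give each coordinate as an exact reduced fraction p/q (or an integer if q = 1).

1. B_x = -4  [B is the centroid of △ECF]
2. B_y = 5/3  [B is the centroid of △ECF]
   → B = (-4, 5/3)
3. D_x = 5  [EC ∥ DB ∩ CB ∥ ED]
4. D_y = -34/3  [EC ∥ DB ∩ CB ∥ ED]
   → D = (5, -34/3)
5. A_x = -1  [A is the midpoint of EF]
6. A_y = -3  [A is the midpoint of EF]
   → A = (-1, -3)

A = (-1, -3)
B = (-4, 5/3)
D = (5, -34/3)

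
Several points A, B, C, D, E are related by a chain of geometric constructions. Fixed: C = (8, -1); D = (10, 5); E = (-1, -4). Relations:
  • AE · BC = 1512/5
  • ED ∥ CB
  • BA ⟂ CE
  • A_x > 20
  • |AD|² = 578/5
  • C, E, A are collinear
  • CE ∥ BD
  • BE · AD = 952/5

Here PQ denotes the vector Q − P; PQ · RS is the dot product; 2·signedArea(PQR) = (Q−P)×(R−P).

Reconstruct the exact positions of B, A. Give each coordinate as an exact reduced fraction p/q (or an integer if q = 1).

1. B_x = 19  [CE ∥ BD ∩ ED ∥ CB]
2. B_y = 8  [CE ∥ BD ∩ ED ∥ CB]
   → B = (19, 8)
3. A_x = 103/5  [C, E, A are collinear ∩ BA ⟂ CE]
4. A_y = 16/5  [C, E, A are collinear ∩ BA ⟂ CE]
   → A = (103/5, 16/5)

A = (103/5, 16/5)
B = (19, 8)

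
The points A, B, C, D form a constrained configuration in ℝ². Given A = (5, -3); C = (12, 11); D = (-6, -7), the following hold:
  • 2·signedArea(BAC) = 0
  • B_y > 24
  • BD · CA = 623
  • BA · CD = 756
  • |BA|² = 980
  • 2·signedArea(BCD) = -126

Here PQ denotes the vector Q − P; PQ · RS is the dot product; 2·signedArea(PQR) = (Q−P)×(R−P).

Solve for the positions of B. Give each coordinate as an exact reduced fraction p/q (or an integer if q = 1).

B = (19, 25)

1. B_x = 19  [2·signedArea(BAC) = 0 ∩ 2·signedArea(BCD) = -126]
2. B_y = 25  [2·signedArea(BAC) = 0 ∩ 2·signedArea(BCD) = -126]
   → B = (19, 25)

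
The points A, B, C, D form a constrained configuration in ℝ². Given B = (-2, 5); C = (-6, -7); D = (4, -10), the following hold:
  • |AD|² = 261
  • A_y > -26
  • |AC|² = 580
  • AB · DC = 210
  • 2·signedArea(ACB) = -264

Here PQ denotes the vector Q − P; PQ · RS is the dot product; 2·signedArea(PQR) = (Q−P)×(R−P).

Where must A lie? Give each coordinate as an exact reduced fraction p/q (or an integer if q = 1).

A = (10, -25)

1. A_x = 10  [2·signedArea(ACB) = -264 ∩ AB · DC = 210]
2. A_y = -25  [2·signedArea(ACB) = -264 ∩ AB · DC = 210]
   → A = (10, -25)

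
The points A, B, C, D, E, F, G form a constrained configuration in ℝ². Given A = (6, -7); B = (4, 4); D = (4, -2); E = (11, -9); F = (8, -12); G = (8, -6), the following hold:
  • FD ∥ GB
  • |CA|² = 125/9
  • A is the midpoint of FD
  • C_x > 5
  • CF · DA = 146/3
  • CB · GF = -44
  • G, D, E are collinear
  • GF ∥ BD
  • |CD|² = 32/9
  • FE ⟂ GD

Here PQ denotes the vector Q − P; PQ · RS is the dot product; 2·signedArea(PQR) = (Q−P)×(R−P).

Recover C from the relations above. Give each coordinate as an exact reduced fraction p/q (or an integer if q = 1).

1. C_x = 16/3  [CB · GF = -44 ∩ CF · DA = 146/3]
2. C_y = -10/3  [CB · GF = -44 ∩ CF · DA = 146/3]
   → C = (16/3, -10/3)

C = (16/3, -10/3)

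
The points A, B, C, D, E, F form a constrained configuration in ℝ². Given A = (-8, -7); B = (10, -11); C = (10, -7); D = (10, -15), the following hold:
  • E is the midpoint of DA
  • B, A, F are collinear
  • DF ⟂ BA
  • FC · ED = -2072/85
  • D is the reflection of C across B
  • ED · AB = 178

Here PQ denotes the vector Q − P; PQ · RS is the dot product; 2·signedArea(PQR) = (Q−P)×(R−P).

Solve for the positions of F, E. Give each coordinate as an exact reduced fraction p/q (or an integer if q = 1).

E = (1, -11)
F = (922/85, -951/85)

1. F_x = 922/85  [B, A, F are collinear ∩ DF ⟂ BA]
2. F_y = -951/85  [B, A, F are collinear ∩ DF ⟂ BA]
   → F = (922/85, -951/85)
3. E_x = 1  [E is the midpoint of DA]
4. E_y = -11  [E is the midpoint of DA]
   → E = (1, -11)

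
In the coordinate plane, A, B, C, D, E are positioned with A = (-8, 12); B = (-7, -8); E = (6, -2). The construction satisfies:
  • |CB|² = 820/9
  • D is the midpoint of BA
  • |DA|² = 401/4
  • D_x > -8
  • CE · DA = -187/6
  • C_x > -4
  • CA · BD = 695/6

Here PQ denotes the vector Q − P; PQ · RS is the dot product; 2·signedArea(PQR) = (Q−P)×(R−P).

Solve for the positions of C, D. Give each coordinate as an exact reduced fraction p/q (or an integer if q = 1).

C = (-3, 2/3)
D = (-15/2, 2)

1. D_x = -15/2  [D is the midpoint of BA]
2. D_y = 2  [D is the midpoint of BA]
   → D = (-15/2, 2)
3. C_x = -3  [line 1/2·x + -10·y + 49/6 = 0 ∩ |CB|² = 820/9]
4. C_y = 2/3  [line 1/2·x + -10·y + 49/6 = 0 ∩ |CB|² = 820/9]
   → C = (-3, 2/3)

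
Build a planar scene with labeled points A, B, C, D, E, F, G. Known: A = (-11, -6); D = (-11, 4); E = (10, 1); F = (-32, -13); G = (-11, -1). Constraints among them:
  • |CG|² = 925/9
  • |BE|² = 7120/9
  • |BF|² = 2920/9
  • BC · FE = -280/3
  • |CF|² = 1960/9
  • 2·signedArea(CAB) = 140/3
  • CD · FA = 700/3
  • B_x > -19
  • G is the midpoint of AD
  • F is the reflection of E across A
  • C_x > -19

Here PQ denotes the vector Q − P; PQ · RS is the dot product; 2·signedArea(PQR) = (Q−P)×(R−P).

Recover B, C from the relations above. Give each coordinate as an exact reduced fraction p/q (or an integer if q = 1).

B = (-18, -5/3)
C = (-18, -25/3)

1. C_x = -18  [line -21·x + -7·y + -1309/3 = 0 ∩ |CF|² = 1960/9]
2. C_y = -25/3  [line -21·x + -7·y + -1309/3 = 0 ∩ |CF|² = 1960/9]
   → C = (-18, -25/3)
3. B_x = -18  [BC · FE = -280/3 ∩ 2·signedArea(CAB) = 140/3]
4. B_y = -5/3  [BC · FE = -280/3 ∩ 2·signedArea(CAB) = 140/3]
   → B = (-18, -5/3)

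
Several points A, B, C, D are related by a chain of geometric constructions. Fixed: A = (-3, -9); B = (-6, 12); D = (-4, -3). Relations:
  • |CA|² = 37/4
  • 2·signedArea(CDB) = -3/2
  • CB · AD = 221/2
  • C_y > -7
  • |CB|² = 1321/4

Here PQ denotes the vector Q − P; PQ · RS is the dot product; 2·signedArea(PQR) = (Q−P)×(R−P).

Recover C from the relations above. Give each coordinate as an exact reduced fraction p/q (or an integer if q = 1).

C = (-7/2, -6)

1. C_x = -7/2  [CB · AD = 221/2 ∩ 2·signedArea(CDB) = -3/2]
2. C_y = -6  [CB · AD = 221/2 ∩ 2·signedArea(CDB) = -3/2]
   → C = (-7/2, -6)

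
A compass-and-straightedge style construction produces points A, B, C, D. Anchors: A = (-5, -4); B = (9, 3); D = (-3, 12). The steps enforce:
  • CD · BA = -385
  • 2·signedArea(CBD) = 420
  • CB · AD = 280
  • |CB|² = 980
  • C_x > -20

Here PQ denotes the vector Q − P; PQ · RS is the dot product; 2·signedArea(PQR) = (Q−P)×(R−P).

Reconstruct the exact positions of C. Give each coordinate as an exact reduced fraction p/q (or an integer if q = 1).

C = (-19, -11)

1. C_x = -19  [CD · BA = -385 ∩ CB · AD = 280]
2. C_y = -11  [CD · BA = -385 ∩ CB · AD = 280]
   → C = (-19, -11)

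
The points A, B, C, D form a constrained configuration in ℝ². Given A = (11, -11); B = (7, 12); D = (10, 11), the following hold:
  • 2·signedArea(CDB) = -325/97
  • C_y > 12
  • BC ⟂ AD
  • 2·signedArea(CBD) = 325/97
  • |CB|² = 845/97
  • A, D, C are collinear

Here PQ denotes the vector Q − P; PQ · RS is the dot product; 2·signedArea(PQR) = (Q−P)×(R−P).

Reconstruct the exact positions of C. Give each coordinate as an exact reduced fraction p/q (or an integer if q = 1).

C = (965/97, 1177/97)

1. C_x = 965/97  [A, D, C are collinear ∩ BC ⟂ AD]
2. C_y = 1177/97  [A, D, C are collinear ∩ BC ⟂ AD]
   → C = (965/97, 1177/97)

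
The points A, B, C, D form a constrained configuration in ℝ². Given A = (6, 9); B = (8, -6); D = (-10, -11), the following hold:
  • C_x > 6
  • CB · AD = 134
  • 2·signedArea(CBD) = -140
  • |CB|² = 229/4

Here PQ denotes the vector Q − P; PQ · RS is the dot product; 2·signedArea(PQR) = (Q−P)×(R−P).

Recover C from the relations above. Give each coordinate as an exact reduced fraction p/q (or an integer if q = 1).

C = (7, 3/2)

1. C_x = 7  [2·signedArea(CBD) = -140 ∩ CB · AD = 134]
2. C_y = 3/2  [2·signedArea(CBD) = -140 ∩ CB · AD = 134]
   → C = (7, 3/2)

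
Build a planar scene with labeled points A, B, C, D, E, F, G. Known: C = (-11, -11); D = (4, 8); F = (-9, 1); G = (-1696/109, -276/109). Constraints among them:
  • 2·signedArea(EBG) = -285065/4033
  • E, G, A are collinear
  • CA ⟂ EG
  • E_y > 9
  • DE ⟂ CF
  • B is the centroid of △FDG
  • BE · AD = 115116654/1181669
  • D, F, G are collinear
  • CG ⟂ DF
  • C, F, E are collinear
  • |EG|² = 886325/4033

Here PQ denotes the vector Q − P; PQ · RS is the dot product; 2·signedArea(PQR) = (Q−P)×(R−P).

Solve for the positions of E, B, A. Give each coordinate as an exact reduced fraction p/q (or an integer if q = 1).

A = (-21360526/1181669, -7594549/1181669)
B = (-747/109, 235/109)
E = (-278/37, 367/37)

1. E_x = -278/37  [C, F, E are collinear ∩ DE ⟂ CF]
2. E_y = 367/37  [C, F, E are collinear ∩ DE ⟂ CF]
   → E = (-278/37, 367/37)
3. B_x = -747/109  [B is the centroid of △FDG]
4. B_y = 235/109  [B is the centroid of △FDG]
   → B = (-747/109, 235/109)
5. A_x = -21360526/1181669  [E, G, A are collinear ∩ CA ⟂ EG]
6. A_y = -7594549/1181669  [E, G, A are collinear ∩ CA ⟂ EG]
   → A = (-21360526/1181669, -7594549/1181669)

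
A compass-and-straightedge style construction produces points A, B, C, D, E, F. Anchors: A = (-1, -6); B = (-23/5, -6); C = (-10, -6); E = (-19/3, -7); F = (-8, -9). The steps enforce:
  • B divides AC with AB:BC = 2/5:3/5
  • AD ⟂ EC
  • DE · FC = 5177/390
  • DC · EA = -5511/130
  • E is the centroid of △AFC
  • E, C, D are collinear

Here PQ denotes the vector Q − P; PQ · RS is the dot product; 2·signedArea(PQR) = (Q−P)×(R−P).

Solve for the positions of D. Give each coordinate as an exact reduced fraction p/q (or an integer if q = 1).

1. D_x = -211/130  [E, C, D are collinear ∩ AD ⟂ EC]
2. D_y = -1077/130  [E, C, D are collinear ∩ AD ⟂ EC]
   → D = (-211/130, -1077/130)

D = (-211/130, -1077/130)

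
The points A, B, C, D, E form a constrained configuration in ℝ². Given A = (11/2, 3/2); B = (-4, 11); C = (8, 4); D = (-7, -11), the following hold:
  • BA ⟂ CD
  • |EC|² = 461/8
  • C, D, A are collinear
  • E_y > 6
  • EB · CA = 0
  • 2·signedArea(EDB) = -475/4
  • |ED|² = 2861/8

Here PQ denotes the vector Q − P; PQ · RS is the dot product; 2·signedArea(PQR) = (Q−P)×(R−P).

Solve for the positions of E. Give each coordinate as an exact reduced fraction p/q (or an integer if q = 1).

E = (3/4, 25/4)

1. E_x = 3/4  [EB · CA = 0 ∩ 2·signedArea(EDB) = -475/4]
2. E_y = 25/4  [EB · CA = 0 ∩ 2·signedArea(EDB) = -475/4]
   → E = (3/4, 25/4)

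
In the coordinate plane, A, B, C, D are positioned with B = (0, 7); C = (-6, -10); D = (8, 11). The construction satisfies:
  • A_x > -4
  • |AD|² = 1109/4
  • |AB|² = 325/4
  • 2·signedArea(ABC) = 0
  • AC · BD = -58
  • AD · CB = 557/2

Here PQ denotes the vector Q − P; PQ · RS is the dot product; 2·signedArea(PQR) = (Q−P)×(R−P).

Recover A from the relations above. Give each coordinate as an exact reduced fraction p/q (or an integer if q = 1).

A = (-3, -3/2)

1. A_x = -3  [2·signedArea(ABC) = 0 ∩ AD · CB = 557/2]
2. A_y = -3/2  [2·signedArea(ABC) = 0 ∩ AD · CB = 557/2]
   → A = (-3, -3/2)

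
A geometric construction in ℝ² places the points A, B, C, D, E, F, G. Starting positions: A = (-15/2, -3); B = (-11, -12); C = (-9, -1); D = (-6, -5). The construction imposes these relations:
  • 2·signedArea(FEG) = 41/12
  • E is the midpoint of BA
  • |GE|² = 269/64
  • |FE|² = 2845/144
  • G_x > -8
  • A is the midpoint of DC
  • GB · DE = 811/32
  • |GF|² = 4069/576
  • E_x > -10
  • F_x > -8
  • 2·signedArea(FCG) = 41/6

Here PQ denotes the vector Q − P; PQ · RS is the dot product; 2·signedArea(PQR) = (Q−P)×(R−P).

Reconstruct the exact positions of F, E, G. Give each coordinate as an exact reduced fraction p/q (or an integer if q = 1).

E = (-37/4, -15/2)
F = (-7, -11/3)
G = (-61/8, -25/4)

1. E_x = -37/4  [E is the midpoint of BA]
2. E_y = -15/2  [E is the midpoint of BA]
   → E = (-37/4, -15/2)
3. G_x = -61/8  [line 13/4·x + 5/2·y + 1293/32 = 0 ∩ |GE|² = 269/64]
4. G_y = -25/4  [line 13/4·x + 5/2·y + 1293/32 = 0 ∩ |GE|² = 269/64]
   → G = (-61/8, -25/4)
5. F_x = -7  [2·signedArea(FEG) = 41/12 ∩ 2·signedArea(FCG) = 41/6]
6. F_y = -11/3  [2·signedArea(FEG) = 41/12 ∩ 2·signedArea(FCG) = 41/6]
   → F = (-7, -11/3)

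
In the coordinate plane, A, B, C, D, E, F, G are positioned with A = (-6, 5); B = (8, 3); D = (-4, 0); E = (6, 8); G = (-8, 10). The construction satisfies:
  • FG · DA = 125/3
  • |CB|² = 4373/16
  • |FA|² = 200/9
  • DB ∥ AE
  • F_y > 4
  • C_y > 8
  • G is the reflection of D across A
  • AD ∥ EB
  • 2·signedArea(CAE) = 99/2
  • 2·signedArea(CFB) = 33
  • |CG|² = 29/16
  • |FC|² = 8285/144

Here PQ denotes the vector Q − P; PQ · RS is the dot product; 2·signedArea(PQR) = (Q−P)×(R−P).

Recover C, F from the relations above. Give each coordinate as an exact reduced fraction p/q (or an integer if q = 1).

1. F_x = -4/3  [line 2·x + -5·y + 73/3 = 0 ∩ |FA|² = 200/9]
2. F_y = 13/3  [line 2·x + -5·y + 73/3 = 0 ∩ |FA|² = 200/9]
   → F = (-4/3, 13/3)
3. C_x = -15/2  [2·signedArea(CAE) = 99/2 ∩ 2·signedArea(CFB) = 33]
4. C_y = 35/4  [2·signedArea(CAE) = 99/2 ∩ 2·signedArea(CFB) = 33]
   → C = (-15/2, 35/4)

C = (-15/2, 35/4)
F = (-4/3, 13/3)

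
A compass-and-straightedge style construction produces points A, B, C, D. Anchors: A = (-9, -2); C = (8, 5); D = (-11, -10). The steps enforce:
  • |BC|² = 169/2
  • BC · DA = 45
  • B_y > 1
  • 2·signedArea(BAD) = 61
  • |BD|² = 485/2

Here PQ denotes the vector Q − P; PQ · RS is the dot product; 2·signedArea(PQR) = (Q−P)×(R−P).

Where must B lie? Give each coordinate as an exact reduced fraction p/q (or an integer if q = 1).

B = (-1/2, 3/2)

1. B_x = -1/2  [2·signedArea(BAD) = 61 ∩ BC · DA = 45]
2. B_y = 3/2  [2·signedArea(BAD) = 61 ∩ BC · DA = 45]
   → B = (-1/2, 3/2)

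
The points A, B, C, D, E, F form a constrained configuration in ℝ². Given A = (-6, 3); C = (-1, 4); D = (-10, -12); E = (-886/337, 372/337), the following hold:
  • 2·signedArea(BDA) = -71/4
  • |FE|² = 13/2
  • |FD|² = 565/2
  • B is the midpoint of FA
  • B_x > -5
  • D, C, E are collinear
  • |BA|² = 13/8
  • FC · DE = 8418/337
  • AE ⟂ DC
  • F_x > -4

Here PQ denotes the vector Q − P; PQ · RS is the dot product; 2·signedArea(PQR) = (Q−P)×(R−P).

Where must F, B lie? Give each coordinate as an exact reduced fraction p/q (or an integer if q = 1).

B = (-19/4, 13/4)
F = (-7/2, 7/2)

1. B_x = -19/4  [line -15·x + 4·y + -337/4 = 0 ∩ |BA|² = 13/8]
2. B_y = 13/4  [line -15·x + 4·y + -337/4 = 0 ∩ |BA|² = 13/8]
   → B = (-19/4, 13/4)
3. F_x = -7/2  [FC · DE = 8418/337 ∩ B is the midpoint of FA]
4. F_y = 7/2  [FC · DE = 8418/337 ∩ B is the midpoint of FA]
   → F = (-7/2, 7/2)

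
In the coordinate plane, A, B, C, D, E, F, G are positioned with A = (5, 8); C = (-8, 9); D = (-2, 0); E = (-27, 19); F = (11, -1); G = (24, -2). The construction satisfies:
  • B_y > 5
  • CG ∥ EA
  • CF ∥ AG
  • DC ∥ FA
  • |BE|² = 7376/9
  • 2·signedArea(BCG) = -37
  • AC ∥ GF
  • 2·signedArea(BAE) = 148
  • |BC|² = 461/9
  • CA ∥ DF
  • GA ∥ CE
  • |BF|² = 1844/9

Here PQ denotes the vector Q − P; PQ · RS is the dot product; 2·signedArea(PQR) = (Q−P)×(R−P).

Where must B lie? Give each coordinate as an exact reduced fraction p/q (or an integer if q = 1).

B = (-5/3, 17/3)

1. B_x = -5/3  [line -11·x + -32·y + 163 = 0 ∩ |BF|² = 1844/9]
2. B_y = 17/3  [line -11·x + -32·y + 163 = 0 ∩ |BF|² = 1844/9]
   → B = (-5/3, 17/3)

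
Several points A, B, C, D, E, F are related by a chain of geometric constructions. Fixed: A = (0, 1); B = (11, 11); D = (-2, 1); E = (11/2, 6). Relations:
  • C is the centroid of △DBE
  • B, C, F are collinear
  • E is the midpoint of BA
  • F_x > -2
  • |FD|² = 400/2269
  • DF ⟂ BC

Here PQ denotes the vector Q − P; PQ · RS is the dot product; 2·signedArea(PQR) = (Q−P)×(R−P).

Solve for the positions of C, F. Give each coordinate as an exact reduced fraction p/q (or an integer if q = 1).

C = (29/6, 6)
F = (-3938/2269, 1529/2269)

1. C_x = 29/6  [C is the centroid of △DBE]
2. C_y = 6  [C is the centroid of △DBE]
   → C = (29/6, 6)
3. F_x = -3938/2269  [B, C, F are collinear ∩ DF ⟂ BC]
4. F_y = 1529/2269  [B, C, F are collinear ∩ DF ⟂ BC]
   → F = (-3938/2269, 1529/2269)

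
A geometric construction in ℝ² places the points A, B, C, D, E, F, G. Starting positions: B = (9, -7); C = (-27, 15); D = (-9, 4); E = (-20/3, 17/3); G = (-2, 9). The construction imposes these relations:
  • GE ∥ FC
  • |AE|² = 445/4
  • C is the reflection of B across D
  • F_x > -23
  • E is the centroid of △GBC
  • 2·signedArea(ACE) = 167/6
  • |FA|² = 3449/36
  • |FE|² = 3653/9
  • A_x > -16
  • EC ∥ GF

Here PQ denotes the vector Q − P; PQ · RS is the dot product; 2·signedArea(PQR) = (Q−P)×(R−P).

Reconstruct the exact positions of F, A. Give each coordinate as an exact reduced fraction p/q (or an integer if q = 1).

1. F_x = -67/3  [GE ∥ FC ∩ EC ∥ GF]
2. F_y = 55/3  [GE ∥ FC ∩ EC ∥ GF]
   → F = (-67/3, 55/3)
3. A_x = -47/3  [line 28/3·x + 61/3·y + -485/6 = 0 ∩ |FA|² = 3449/36]
4. A_y = 67/6  [line 28/3·x + 61/3·y + -485/6 = 0 ∩ |FA|² = 3449/36]
   → A = (-47/3, 67/6)

A = (-47/3, 67/6)
F = (-67/3, 55/3)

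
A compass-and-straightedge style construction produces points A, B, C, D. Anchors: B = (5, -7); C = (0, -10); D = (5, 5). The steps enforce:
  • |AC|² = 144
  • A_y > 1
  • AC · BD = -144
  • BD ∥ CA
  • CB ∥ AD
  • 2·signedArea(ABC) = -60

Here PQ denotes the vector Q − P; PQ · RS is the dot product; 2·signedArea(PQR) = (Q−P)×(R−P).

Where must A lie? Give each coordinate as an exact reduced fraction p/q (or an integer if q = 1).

A = (0, 2)

1. A_x = 0  [CB ∥ AD ∩ BD ∥ CA]
2. A_y = 2  [CB ∥ AD ∩ BD ∥ CA]
   → A = (0, 2)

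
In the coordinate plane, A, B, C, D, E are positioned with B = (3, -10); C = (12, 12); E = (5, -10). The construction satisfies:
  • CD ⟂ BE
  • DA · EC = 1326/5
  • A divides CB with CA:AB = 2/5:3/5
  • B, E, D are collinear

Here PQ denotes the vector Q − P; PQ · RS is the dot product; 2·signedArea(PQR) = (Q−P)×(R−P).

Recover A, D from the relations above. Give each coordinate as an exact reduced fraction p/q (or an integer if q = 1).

A = (42/5, 16/5)
D = (12, -10)

1. A_x = 42/5  [A divides CB with CA:AB = 2/5:3/5]
2. A_y = 16/5  [A divides CB with CA:AB = 2/5:3/5]
   → A = (42/5, 16/5)
3. D_x = 12  [B, E, D are collinear ∩ CD ⟂ BE]
4. D_y = -10  [B, E, D are collinear ∩ CD ⟂ BE]
   → D = (12, -10)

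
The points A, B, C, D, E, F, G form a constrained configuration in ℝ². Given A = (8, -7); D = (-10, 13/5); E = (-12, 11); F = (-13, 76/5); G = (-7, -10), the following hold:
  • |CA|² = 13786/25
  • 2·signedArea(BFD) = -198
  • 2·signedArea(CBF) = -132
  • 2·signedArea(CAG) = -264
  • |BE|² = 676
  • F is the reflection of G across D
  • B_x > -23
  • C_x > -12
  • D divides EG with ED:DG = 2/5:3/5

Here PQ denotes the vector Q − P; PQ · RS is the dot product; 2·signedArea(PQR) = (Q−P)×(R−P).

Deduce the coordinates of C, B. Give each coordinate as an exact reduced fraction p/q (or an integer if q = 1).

B = (-22, -13)
C = (-11, 34/5)

1. B_x = -22  [line 63/5·x + 3·y + 1581/5 = 0 ∩ |BE|² = 676]
2. B_y = -13  [line 63/5·x + 3·y + 1581/5 = 0 ∩ |BE|² = 676]
   → B = (-22, -13)
3. C_x = -11  [2·signedArea(CBF) = -132 ∩ 2·signedArea(CAG) = -264]
4. C_y = 34/5  [2·signedArea(CBF) = -132 ∩ 2·signedArea(CAG) = -264]
   → C = (-11, 34/5)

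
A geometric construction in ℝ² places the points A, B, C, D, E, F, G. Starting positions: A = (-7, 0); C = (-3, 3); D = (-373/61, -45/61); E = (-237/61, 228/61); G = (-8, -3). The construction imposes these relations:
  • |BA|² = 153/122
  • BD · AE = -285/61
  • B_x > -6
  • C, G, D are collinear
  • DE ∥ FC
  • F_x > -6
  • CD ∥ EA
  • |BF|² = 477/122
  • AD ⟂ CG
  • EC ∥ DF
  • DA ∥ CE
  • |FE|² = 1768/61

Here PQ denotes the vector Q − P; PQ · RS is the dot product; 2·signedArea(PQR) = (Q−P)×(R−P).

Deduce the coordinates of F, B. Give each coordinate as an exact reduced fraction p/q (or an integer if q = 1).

B = (-725/122, 45/122)
F = (-319/61, -90/61)

1. F_x = -319/61  [DE ∥ FC ∩ EC ∥ DF]
2. F_y = -90/61  [DE ∥ FC ∩ EC ∥ DF]
   → F = (-319/61, -90/61)
3. B_x = -725/122  [line -190/61·x + -228/61·y + -1045/61 = 0 ∩ |BA|² = 153/122]
4. B_y = 45/122  [line -190/61·x + -228/61·y + -1045/61 = 0 ∩ |BA|² = 153/122]
   → B = (-725/122, 45/122)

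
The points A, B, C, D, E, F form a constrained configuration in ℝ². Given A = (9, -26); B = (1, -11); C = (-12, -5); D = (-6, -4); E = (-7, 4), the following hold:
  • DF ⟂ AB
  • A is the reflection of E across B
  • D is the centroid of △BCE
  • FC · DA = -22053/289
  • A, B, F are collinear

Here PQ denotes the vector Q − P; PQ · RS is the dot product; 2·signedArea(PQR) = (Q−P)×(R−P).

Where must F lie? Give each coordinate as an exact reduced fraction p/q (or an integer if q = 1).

F = (-999/289, -764/289)

1. F_x = -999/289  [A, B, F are collinear ∩ DF ⟂ AB]
2. F_y = -764/289  [A, B, F are collinear ∩ DF ⟂ AB]
   → F = (-999/289, -764/289)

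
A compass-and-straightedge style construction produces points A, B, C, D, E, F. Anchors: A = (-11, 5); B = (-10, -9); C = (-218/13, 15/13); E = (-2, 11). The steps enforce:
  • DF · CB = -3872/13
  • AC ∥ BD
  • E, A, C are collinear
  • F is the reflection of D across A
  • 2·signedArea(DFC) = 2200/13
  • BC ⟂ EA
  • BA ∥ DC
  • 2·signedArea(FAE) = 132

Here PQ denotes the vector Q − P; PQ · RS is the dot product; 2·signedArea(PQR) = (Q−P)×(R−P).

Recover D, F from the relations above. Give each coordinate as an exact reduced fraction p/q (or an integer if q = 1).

1. D_x = -205/13  [BA ∥ DC ∩ AC ∥ BD]
2. D_y = -167/13  [BA ∥ DC ∩ AC ∥ BD]
   → D = (-205/13, -167/13)
3. F_x = -81/13  [F is the reflection of D across A]
4. F_y = 297/13  [F is the reflection of D across A]
   → F = (-81/13, 297/13)

D = (-205/13, -167/13)
F = (-81/13, 297/13)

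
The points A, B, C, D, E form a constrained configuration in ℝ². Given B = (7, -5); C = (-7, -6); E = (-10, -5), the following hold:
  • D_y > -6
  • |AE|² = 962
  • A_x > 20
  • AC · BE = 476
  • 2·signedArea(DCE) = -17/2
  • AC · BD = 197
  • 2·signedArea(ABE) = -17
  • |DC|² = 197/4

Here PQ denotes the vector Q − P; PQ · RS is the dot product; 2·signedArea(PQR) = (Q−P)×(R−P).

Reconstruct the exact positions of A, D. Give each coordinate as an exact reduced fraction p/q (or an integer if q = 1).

A = (21, -4)
D = (0, -11/2)

1. A_x = 21  [AC · BE = 476 ∩ 2·signedArea(ABE) = -17]
2. A_y = -4  [AC · BE = 476 ∩ 2·signedArea(ABE) = -17]
   → A = (21, -4)
3. D_x = 0  [AC · BD = 197 ∩ 2·signedArea(DCE) = -17/2]
4. D_y = -11/2  [AC · BD = 197 ∩ 2·signedArea(DCE) = -17/2]
   → D = (0, -11/2)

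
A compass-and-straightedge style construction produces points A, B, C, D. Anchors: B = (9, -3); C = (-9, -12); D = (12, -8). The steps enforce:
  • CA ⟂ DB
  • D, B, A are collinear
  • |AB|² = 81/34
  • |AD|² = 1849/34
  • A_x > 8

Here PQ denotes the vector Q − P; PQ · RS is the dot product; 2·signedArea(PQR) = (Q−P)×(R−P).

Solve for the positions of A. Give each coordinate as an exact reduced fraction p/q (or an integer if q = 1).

1. A_x = 279/34  [D, B, A are collinear ∩ CA ⟂ DB]
2. A_y = -57/34  [D, B, A are collinear ∩ CA ⟂ DB]
   → A = (279/34, -57/34)

A = (279/34, -57/34)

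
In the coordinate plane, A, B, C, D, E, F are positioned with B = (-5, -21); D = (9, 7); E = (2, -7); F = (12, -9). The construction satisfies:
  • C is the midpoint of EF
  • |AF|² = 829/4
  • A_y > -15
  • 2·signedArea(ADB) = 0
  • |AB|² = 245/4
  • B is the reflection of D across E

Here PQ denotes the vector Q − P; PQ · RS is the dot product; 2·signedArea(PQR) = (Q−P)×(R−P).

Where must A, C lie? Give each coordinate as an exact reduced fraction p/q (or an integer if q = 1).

A = (-3/2, -14)
C = (7, -8)

1. A_x = -3/2  [line 28·x + -14·y + -154 = 0 ∩ |AB|² = 245/4]
2. A_y = -14  [line 28·x + -14·y + -154 = 0 ∩ |AB|² = 245/4]
   → A = (-3/2, -14)
3. C_x = 7  [C is the midpoint of EF]
4. C_y = -8  [C is the midpoint of EF]
   → C = (7, -8)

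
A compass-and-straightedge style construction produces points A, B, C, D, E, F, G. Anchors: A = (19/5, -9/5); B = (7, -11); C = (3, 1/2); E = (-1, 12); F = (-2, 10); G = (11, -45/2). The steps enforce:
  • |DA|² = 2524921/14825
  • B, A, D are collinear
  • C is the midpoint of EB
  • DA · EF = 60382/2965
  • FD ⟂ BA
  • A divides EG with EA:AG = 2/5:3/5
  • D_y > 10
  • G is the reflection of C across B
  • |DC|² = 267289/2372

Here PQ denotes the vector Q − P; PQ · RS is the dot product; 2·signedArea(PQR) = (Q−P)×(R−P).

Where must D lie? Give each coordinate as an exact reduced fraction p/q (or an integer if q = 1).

D = (-289/593, 6242/593)

1. D_x = -289/593  [B, A, D are collinear ∩ FD ⟂ BA]
2. D_y = 6242/593  [B, A, D are collinear ∩ FD ⟂ BA]
   → D = (-289/593, 6242/593)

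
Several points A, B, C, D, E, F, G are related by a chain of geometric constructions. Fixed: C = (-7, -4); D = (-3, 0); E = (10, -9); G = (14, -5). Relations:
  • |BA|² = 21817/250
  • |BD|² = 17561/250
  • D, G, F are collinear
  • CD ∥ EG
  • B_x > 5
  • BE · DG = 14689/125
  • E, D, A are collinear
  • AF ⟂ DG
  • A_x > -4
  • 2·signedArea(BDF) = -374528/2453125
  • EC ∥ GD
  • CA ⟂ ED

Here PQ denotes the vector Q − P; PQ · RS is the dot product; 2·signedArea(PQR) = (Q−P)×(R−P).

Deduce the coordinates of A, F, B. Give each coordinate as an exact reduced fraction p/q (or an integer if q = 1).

1. A_x = -479/125  [E, D, A are collinear ∩ CA ⟂ ED]
2. A_y = 72/125  [E, D, A are collinear ∩ CA ⟂ ED]
   → A = (-479/125, 72/125)
3. F_x = -76963/19625  [D, G, F are collinear ∩ AF ⟂ DG]
4. F_y = 1064/3925  [D, G, F are collinear ∩ AF ⟂ DG]
   → F = (-76963/19625, 1064/3925)
5. B_x = 1271/250  [BE · DG = 14689/125 ∩ 2·signedArea(BDF) = -374528/2453125]
6. B_y = -553/250  [BE · DG = 14689/125 ∩ 2·signedArea(BDF) = -374528/2453125]
   → B = (1271/250, -553/250)

A = (-479/125, 72/125)
B = (1271/250, -553/250)
F = (-76963/19625, 1064/3925)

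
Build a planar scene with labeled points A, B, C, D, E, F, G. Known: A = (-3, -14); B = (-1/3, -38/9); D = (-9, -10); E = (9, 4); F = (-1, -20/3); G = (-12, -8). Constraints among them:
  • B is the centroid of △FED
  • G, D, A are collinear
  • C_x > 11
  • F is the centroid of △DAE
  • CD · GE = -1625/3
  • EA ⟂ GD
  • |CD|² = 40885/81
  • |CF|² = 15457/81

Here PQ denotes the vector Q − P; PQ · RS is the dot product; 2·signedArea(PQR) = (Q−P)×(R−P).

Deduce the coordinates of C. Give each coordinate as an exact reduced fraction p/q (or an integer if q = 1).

1. C_x = 34/3  [line -21·x + -12·y + 698/3 = 0 ∩ |CF|² = 15457/81]
2. C_y = -4/9  [line -21·x + -12·y + 698/3 = 0 ∩ |CF|² = 15457/81]
   → C = (34/3, -4/9)

C = (34/3, -4/9)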